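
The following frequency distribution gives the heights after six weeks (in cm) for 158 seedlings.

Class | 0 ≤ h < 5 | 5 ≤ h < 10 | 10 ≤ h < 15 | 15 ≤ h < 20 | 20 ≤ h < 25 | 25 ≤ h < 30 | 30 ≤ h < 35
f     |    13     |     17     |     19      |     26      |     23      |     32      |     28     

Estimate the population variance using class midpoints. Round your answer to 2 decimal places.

89.79

Midpoints: 2.5, 7.5, 12.5, 17.5, 22.5, 27.5, 32.5
n = 158, Σfm = 3160, mean = 20.0000
Σfm² = 77387.5
Σf(m − x̄)² = Σfm² − (Σfm)²/n = 77387.5 − 3160²/158 = 14187.5000
Population variance = 14187.5000 / 158 = 89.7943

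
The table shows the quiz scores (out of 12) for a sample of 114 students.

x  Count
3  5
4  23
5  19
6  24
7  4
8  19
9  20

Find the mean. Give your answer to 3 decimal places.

Values: 3, 4, 5, 6, 7, 8, 9
Σfx = 5×3 + 23×4 + 19×5 + 24×6 + 4×7 + 19×8 + 20×9 = 706
n = Σf = 114
Mean = 706 / 114 = 6.1930

6.193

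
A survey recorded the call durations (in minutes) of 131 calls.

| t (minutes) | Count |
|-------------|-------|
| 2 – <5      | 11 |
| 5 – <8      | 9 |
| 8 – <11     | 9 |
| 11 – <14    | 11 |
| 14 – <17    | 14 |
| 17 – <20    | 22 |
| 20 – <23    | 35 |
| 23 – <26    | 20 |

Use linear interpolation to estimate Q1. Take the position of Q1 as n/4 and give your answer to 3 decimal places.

Cumulative frequencies: 11, 20, 29, 40, 54, 76, 111, 131
n = 131; position = n/4 = 32.75.
This falls in the class 11 – <14: L = 11, F = 29, f = 11, h = 3.
Lower quartile ≈ 11 + ((32.75 − 29) / 11) × 3 = 12.0227

12.023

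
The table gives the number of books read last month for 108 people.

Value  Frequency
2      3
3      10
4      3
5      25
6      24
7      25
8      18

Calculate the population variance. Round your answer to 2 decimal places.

2.51

Values: 2, 3, 4, 5, 6, 7, 8
n = 108, Σfx = 636, mean = 5.8889
Σfx² = 4016
Σf(x − x̄)² = Σfx² − (Σfx)²/n = 4016 − 636²/108 = 270.6667
Population variance = 270.6667 / 108 = 2.5062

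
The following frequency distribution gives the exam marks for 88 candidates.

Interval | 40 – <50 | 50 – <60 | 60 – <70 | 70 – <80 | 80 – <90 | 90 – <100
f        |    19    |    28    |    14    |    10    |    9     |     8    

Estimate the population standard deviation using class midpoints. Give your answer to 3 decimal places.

15.803

Midpoints: 45, 55, 65, 75, 85, 95
n = 88, Σfm = 5580, mean = 63.4091
Σfm² = 375800
Σf(m − x̄)² = Σfm² − (Σfm)²/n = 375800 − 5580²/88 = 21977.2727
Population variance = 21977.2727 / 88 = 249.7417
Standard deviation = √249.7417 = 15.8032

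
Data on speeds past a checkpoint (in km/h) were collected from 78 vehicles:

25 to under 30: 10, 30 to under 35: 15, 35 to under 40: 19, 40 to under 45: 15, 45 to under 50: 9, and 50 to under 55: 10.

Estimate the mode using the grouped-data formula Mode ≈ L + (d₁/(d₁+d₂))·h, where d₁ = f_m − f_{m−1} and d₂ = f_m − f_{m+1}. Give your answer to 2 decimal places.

Modal class: 35 to under 40 (highest frequency 19).
d₁ = 19 − 15 = 4, d₂ = 19 − 15 = 4
Mode ≈ 35 + (4/(4+4)) × 5 = 35 + 2.5000 = 37.5000

37.50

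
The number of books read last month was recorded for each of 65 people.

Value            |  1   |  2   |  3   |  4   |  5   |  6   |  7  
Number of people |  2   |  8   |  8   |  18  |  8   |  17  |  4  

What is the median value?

Cumulative frequencies: 2, 10, 18, 36, 44, 61, 65
n = 65, so the median is the value in position (n+1)/2 = 33.
Position 33 falls at value 4.

4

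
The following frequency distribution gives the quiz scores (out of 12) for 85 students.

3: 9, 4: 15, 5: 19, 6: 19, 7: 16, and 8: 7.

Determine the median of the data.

5

Cumulative frequencies: 9, 24, 43, 62, 78, 85
n = 85, so the median is the value in position (n+1)/2 = 43.
Position 43 falls at value 5.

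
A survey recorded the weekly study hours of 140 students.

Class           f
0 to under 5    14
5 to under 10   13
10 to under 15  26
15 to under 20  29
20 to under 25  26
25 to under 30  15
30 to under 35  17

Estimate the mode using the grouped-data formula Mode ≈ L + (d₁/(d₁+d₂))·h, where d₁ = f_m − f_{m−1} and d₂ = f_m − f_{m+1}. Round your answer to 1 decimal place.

Modal class: 15 to under 20 (highest frequency 29).
d₁ = 29 − 26 = 3, d₂ = 29 − 26 = 3
Mode ≈ 15 + (3/(3+3)) × 5 = 15 + 2.5000 = 17.5000

17.5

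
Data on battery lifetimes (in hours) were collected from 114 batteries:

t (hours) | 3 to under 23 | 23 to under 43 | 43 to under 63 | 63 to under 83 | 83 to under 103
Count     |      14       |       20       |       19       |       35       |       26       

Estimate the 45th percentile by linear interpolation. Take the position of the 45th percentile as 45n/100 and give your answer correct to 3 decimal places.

61.211

Cumulative frequencies: 14, 34, 53, 88, 114
n = 114; position = 45n/100 = 51.3.
This falls in the class 43 to under 63: L = 43, F = 34, f = 19, h = 20.
45th percentile ≈ 43 + ((51.3 − 34) / 19) × 20 = 61.2105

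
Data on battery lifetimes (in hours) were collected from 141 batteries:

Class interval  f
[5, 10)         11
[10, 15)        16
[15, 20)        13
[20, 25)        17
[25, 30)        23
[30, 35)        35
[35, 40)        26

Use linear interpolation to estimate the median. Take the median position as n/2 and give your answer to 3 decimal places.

27.935

Cumulative frequencies: 11, 27, 40, 57, 80, 115, 141
n = 141; position = n/2 = 70.5.
This falls in the class [25, 30): L = 25, F = 57, f = 23, h = 5.
Median ≈ 25 + ((70.5 − 57) / 23) × 5 = 27.9348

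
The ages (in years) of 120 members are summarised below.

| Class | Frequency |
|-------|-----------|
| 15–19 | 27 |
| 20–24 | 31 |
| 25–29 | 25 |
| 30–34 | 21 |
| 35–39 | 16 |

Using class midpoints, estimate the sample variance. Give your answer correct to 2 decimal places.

45.27

Midpoints: 17, 22, 27, 32, 37
n = 120, Σfm = 3080, mean = 25.6667
Σfm² = 84440
Σf(m − x̄)² = Σfm² − (Σfm)²/n = 84440 − 3080²/120 = 5386.6667
Sample variance = 5386.6667 / 119 = 45.2661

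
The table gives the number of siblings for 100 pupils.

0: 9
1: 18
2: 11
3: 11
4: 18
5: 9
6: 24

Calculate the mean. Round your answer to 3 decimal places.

3.340

Values: 0, 1, 2, 3, 4, 5, 6
Σfx = 9×0 + 18×1 + 11×2 + 11×3 + 18×4 + 9×5 + 24×6 = 334
n = Σf = 100
Mean = 334 / 100 = 3.3400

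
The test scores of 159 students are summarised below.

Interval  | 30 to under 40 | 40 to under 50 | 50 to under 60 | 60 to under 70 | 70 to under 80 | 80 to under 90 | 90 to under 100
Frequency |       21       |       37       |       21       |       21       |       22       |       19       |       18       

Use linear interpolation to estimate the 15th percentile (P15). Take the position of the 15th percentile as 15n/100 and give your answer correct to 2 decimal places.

40.77

Cumulative frequencies: 21, 58, 79, 100, 122, 141, 159
n = 159; position = 15n/100 = 23.85.
This falls in the class 40 to under 50: L = 40, F = 21, f = 37, h = 10.
15th percentile ≈ 40 + ((23.85 − 21) / 37) × 10 = 40.7703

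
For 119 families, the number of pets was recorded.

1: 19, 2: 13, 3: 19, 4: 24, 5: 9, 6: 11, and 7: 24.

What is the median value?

Cumulative frequencies: 19, 32, 51, 75, 84, 95, 119
n = 119, so the median is the value in position (n+1)/2 = 60.
Position 60 falls at value 4.

4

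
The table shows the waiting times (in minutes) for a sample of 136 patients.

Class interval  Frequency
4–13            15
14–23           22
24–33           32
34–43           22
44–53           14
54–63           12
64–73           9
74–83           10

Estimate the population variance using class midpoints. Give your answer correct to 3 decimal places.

408.910

Midpoints: 8.5, 18.5, 28.5, 38.5, 48.5, 58.5, 68.5, 78.5
n = 136, Σfm = 5076, mean = 37.3235
Σfm² = 245066
Σf(m − x̄)² = Σfm² − (Σfm)²/n = 245066 − 5076²/136 = 55611.7647
Population variance = 55611.7647 / 136 = 408.9100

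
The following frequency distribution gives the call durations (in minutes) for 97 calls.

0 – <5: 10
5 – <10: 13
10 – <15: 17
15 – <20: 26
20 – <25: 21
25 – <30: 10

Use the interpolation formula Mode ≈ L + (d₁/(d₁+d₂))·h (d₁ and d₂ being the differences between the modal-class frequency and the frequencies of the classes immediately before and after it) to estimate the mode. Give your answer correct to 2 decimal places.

18.21

Modal class: 15 – <20 (highest frequency 26).
d₁ = 26 − 17 = 9, d₂ = 26 − 21 = 5
Mode ≈ 15 + (9/(9+5)) × 5 = 15 + 3.2143 = 18.2143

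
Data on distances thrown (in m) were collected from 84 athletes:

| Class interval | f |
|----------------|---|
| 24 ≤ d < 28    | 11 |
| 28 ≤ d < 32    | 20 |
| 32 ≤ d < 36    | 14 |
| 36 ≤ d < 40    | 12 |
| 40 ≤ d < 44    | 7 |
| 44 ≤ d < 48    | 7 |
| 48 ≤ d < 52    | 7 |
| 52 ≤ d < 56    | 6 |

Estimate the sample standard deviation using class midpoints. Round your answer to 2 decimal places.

Midpoints: 26, 30, 34, 38, 42, 46, 50, 54
n = 84, Σfm = 3108, mean = 37.0000
Σfm² = 121104
Σf(m − x̄)² = Σfm² − (Σfm)²/n = 121104 − 3108²/84 = 6108.0000
Sample variance = 6108.0000 / 83 = 73.5904
Standard deviation = √73.5904 = 8.5785

8.58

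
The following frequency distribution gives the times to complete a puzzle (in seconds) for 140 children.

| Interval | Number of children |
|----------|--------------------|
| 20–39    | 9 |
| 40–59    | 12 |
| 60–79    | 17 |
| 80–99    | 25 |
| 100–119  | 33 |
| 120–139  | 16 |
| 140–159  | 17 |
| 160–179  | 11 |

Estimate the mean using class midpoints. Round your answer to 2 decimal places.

Midpoints: 29.5, 49.5, 69.5, 89.5, 109.5, 129.5, 149.5, 169.5
Σfm = 9×29.5 + 12×49.5 + 17×69.5 + 25×89.5 + 33×109.5 + 16×129.5 + 17×149.5 + 11×169.5 = 14370
n = Σf = 140
Mean = 14370 / 140 = 102.6429

102.64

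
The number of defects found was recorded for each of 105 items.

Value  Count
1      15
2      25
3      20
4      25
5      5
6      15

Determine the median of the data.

Cumulative frequencies: 15, 40, 60, 85, 90, 105
n = 105, so the median is the value in position (n+1)/2 = 53.
Position 53 falls at value 3.

3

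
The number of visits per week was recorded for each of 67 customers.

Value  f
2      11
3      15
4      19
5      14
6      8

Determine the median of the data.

Cumulative frequencies: 11, 26, 45, 59, 67
n = 67, so the median is the value in position (n+1)/2 = 34.
Position 34 falls at value 4.

4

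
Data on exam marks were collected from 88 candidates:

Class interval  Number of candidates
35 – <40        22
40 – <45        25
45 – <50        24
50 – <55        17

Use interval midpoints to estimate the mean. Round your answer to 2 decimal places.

Midpoints: 37.5, 42.5, 47.5, 52.5
Σfm = 22×37.5 + 25×42.5 + 24×47.5 + 17×52.5 = 3920
n = Σf = 88
Mean = 3920 / 88 = 44.5455

44.55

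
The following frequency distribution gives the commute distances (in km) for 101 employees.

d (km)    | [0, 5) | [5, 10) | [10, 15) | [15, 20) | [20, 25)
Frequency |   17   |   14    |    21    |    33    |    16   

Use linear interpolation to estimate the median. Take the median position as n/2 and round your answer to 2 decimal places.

Cumulative frequencies: 17, 31, 52, 85, 101
n = 101; position = n/2 = 50.5.
This falls in the class [10, 15): L = 10, F = 31, f = 21, h = 5.
Median ≈ 10 + ((50.5 − 31) / 21) × 5 = 14.6429

14.64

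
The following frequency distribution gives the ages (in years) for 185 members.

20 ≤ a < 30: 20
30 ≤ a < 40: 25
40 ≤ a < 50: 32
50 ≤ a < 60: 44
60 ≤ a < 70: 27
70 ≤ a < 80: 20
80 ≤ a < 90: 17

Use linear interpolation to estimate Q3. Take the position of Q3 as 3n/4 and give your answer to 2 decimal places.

66.57

Cumulative frequencies: 20, 45, 77, 121, 148, 168, 185
n = 185; position = 3n/4 = 138.75.
This falls in the class 60 ≤ a < 70: L = 60, F = 121, f = 27, h = 10.
Upper quartile ≈ 60 + ((138.75 − 121) / 27) × 10 = 66.5741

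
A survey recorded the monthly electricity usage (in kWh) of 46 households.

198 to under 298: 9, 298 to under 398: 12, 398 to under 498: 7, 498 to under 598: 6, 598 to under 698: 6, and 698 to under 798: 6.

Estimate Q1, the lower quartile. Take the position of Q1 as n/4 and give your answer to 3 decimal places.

318.833

Cumulative frequencies: 9, 21, 28, 34, 40, 46
n = 46; position = n/4 = 11.5.
This falls in the class 298 to under 398: L = 298, F = 9, f = 12, h = 100.
Lower quartile ≈ 298 + ((11.5 − 9) / 12) × 100 = 318.8333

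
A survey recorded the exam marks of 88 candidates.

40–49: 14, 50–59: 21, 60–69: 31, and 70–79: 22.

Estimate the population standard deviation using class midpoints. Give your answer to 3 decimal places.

Midpoints: 44.5, 54.5, 64.5, 74.5
n = 88, Σfm = 5406, mean = 61.4318
Σfm² = 341172
Σf(m − x̄)² = Σfm² − (Σfm)²/n = 341172 − 5406²/88 = 9071.5909
Population variance = 9071.5909 / 88 = 103.0863
Standard deviation = √103.0863 = 10.1531

10.153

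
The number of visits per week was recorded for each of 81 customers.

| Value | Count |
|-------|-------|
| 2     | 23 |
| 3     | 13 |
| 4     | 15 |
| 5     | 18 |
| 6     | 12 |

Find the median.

4

Cumulative frequencies: 23, 36, 51, 69, 81
n = 81, so the median is the value in position (n+1)/2 = 41.
Position 41 falls at value 4.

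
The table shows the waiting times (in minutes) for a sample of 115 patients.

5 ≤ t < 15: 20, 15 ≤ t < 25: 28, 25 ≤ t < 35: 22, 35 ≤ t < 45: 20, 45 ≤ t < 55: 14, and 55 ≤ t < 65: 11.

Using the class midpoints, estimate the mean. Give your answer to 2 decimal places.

Midpoints: 10, 20, 30, 40, 50, 60
Σfm = 20×10 + 28×20 + 22×30 + 20×40 + 14×50 + 11×60 = 3580
n = Σf = 115
Mean = 3580 / 115 = 31.1304

31.13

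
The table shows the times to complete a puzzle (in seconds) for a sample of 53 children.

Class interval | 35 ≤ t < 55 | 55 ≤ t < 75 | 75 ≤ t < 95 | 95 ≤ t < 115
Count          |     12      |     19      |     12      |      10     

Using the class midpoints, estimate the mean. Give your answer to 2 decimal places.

Midpoints: 45, 65, 85, 105
Σfm = 12×45 + 19×65 + 12×85 + 10×105 = 3845
n = Σf = 53
Mean = 3845 / 53 = 72.5472

72.55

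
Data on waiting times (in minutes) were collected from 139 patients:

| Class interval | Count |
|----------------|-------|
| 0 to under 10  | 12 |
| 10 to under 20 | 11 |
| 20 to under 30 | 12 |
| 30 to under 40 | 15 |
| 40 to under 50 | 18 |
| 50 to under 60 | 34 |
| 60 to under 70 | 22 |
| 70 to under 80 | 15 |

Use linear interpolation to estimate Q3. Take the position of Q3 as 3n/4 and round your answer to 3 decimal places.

61.023

Cumulative frequencies: 12, 23, 35, 50, 68, 102, 124, 139
n = 139; position = 3n/4 = 104.25.
This falls in the class 60 to under 70: L = 60, F = 102, f = 22, h = 10.
Upper quartile ≈ 60 + ((104.25 − 102) / 22) × 10 = 61.0227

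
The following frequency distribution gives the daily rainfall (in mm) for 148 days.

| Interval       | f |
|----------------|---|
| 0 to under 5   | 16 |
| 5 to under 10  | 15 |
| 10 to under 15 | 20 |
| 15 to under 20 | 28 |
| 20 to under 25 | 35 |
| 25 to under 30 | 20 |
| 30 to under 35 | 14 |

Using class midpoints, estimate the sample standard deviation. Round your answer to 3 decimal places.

Midpoints: 2.5, 7.5, 12.5, 17.5, 22.5, 27.5, 32.5
n = 148, Σfm = 2685, mean = 18.1419
Σfm² = 60275
Σf(m − x̄)² = Σfm² − (Σfm)²/n = 60275 − 2685²/148 = 11564.0203
Sample variance = 11564.0203 / 147 = 78.6668
Standard deviation = √78.6668 = 8.8694

8.869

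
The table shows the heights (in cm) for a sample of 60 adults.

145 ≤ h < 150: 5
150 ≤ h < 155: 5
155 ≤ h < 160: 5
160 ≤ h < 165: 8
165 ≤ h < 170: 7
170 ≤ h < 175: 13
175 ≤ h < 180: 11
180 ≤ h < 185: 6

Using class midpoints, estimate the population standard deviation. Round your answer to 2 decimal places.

10.49

Midpoints: 147.5, 152.5, 157.5, 162.5, 167.5, 172.5, 177.5, 182.5
n = 60, Σfm = 10050, mean = 167.5000
Σfm² = 1689975
Σf(m − x̄)² = Σfm² − (Σfm)²/n = 1689975 − 10050²/60 = 6600.0000
Population variance = 6600.0000 / 60 = 110.0000
Standard deviation = √110.0000 = 10.4881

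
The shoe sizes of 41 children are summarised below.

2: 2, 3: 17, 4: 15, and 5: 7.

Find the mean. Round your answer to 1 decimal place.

Values: 2, 3, 4, 5
Σfx = 2×2 + 17×3 + 15×4 + 7×5 = 150
n = Σf = 41
Mean = 150 / 41 = 3.6585

3.7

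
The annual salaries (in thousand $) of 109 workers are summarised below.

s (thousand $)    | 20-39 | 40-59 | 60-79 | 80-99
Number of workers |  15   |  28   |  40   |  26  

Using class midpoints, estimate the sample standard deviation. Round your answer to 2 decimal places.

19.68

Midpoints: 29.5, 49.5, 69.5, 89.5
n = 109, Σfm = 6935.5, mean = 63.6284
Σfm² = 483137.25
Σf(m − x̄)² = Σfm² − (Σfm)²/n = 483137.25 − 6935.5²/109 = 41842.2018
Sample variance = 41842.2018 / 108 = 387.4278
Standard deviation = √387.4278 = 19.6832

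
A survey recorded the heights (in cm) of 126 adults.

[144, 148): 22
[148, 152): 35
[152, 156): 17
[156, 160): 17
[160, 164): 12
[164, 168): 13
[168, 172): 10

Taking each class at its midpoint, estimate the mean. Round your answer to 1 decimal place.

Midpoints: 146, 150, 154, 158, 162, 166, 170
Σfm = 22×146 + 35×150 + 17×154 + 17×158 + 12×162 + 13×166 + 10×170 = 19568
n = Σf = 126
Mean = 19568 / 126 = 155.3016

155.3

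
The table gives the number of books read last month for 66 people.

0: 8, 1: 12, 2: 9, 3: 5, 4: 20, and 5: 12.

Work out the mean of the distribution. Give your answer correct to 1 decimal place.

Values: 0, 1, 2, 3, 4, 5
Σfx = 8×0 + 12×1 + 9×2 + 5×3 + 20×4 + 12×5 = 185
n = Σf = 66
Mean = 185 / 66 = 2.8030

2.8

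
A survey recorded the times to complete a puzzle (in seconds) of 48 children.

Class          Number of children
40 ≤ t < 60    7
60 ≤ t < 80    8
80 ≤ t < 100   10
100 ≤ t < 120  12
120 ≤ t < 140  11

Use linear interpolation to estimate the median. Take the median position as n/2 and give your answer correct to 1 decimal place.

Cumulative frequencies: 7, 15, 25, 37, 48
n = 48; position = n/2 = 24.
This falls in the class 80 ≤ t < 100: L = 80, F = 15, f = 10, h = 20.
Median ≈ 80 + ((24 − 15) / 10) × 20 = 98.0000

98.0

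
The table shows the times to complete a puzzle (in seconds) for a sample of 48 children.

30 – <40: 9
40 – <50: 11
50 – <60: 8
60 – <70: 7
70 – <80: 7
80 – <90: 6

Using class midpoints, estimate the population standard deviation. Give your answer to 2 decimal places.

Midpoints: 35, 45, 55, 65, 75, 85
n = 48, Σfm = 2740, mean = 57.0833
Σfm² = 169800
Σf(m − x̄)² = Σfm² − (Σfm)²/n = 169800 − 2740²/48 = 13391.6667
Population variance = 13391.6667 / 48 = 278.9931
Standard deviation = √278.9931 = 16.7031

16.70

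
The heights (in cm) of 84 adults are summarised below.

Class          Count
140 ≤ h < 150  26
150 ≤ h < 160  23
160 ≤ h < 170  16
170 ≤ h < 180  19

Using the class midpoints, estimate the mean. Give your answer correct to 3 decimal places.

Midpoints: 145, 155, 165, 175
Σfm = 26×145 + 23×155 + 16×165 + 19×175 = 13300
n = Σf = 84
Mean = 13300 / 84 = 158.3333

158.333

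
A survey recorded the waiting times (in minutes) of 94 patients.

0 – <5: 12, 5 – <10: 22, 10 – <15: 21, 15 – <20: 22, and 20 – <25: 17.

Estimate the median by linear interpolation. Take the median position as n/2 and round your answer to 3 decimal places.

13.095

Cumulative frequencies: 12, 34, 55, 77, 94
n = 94; position = n/2 = 47.
This falls in the class 10 – <15: L = 10, F = 34, f = 21, h = 5.
Median ≈ 10 + ((47 − 34) / 21) × 5 = 13.0952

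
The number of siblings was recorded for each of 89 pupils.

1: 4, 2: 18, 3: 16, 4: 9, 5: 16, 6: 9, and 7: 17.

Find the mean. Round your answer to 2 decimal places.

Values: 1, 2, 3, 4, 5, 6, 7
Σfx = 4×1 + 18×2 + 16×3 + 9×4 + 16×5 + 9×6 + 17×7 = 377
n = Σf = 89
Mean = 377 / 89 = 4.2360

4.24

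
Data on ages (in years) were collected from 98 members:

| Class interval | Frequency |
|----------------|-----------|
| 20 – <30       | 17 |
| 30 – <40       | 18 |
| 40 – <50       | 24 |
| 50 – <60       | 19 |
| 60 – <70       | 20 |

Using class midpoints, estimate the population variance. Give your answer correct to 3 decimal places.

188.265

Midpoints: 25, 35, 45, 55, 65
n = 98, Σfm = 4480, mean = 45.7143
Σfm² = 223250
Σf(m − x̄)² = Σfm² − (Σfm)²/n = 223250 − 4480²/98 = 18450.0000
Population variance = 18450.0000 / 98 = 188.2653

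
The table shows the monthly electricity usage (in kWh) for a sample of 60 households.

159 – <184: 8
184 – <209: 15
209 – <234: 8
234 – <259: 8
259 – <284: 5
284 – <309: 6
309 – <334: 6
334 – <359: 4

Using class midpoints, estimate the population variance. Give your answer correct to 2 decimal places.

Midpoints: 171.5, 196.5, 221.5, 246.5, 271.5, 296.5, 321.5, 346.5
n = 60, Σfm = 14515, mean = 241.9167
Σfm² = 3689535
Σf(m − x̄)² = Σfm² − (Σfm)²/n = 3689535 − 14515²/60 = 178114.5833
Population variance = 178114.5833 / 60 = 2968.5764

2968.58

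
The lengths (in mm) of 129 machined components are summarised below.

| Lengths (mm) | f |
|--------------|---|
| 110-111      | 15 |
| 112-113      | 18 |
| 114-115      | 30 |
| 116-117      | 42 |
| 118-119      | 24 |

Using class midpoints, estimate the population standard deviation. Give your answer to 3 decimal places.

2.505

Midpoints: 110.5, 112.5, 114.5, 116.5, 118.5
n = 129, Σfm = 14854.5, mean = 115.1512
Σfm² = 1711322.25
Σf(m − x̄)² = Σfm² − (Σfm)²/n = 1711322.25 − 14854.5²/129 = 809.3023
Population variance = 809.3023 / 129 = 6.2737
Standard deviation = √6.2737 = 2.5047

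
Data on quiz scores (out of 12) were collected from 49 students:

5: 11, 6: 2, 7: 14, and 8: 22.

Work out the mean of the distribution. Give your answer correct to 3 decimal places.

6.959

Values: 5, 6, 7, 8
Σfx = 11×5 + 2×6 + 14×7 + 22×8 = 341
n = Σf = 49
Mean = 341 / 49 = 6.9592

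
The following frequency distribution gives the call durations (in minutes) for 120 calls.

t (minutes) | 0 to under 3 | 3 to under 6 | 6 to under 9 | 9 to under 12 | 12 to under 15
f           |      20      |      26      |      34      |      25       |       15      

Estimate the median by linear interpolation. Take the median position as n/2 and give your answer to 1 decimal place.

Cumulative frequencies: 20, 46, 80, 105, 120
n = 120; position = n/2 = 60.
This falls in the class 6 to under 9: L = 6, F = 46, f = 34, h = 3.
Median ≈ 6 + ((60 − 46) / 34) × 3 = 7.2353

7.2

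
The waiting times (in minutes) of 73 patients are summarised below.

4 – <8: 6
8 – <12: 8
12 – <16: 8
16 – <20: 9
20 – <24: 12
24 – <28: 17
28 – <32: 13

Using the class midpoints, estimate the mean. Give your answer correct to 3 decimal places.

20.356

Midpoints: 6, 10, 14, 18, 22, 26, 30
Σfm = 6×6 + 8×10 + 8×14 + 9×18 + 12×22 + 17×26 + 13×30 = 1486
n = Σf = 73
Mean = 1486 / 73 = 20.3562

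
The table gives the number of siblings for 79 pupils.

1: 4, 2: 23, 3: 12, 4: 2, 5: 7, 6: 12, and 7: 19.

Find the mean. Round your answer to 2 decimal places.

4.23

Values: 1, 2, 3, 4, 5, 6, 7
Σfx = 4×1 + 23×2 + 12×3 + 2×4 + 7×5 + 12×6 + 19×7 = 334
n = Σf = 79
Mean = 334 / 79 = 4.2278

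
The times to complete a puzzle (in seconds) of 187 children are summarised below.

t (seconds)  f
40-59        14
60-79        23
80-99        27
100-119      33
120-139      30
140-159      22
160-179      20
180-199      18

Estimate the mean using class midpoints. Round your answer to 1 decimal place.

Midpoints: 49.5, 69.5, 89.5, 109.5, 129.5, 149.5, 169.5, 189.5
Σfm = 14×49.5 + 23×69.5 + 27×89.5 + 33×109.5 + 30×129.5 + 22×149.5 + 20×169.5 + 18×189.5 = 22296.5
n = Σf = 187
Mean = 22296.5 / 187 = 119.2326

119.2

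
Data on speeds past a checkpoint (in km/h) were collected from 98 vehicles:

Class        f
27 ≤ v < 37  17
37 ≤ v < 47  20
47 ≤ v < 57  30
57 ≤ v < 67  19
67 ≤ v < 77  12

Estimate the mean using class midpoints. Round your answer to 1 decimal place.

Midpoints: 32, 42, 52, 62, 72
Σfm = 17×32 + 20×42 + 30×52 + 19×62 + 12×72 = 4986
n = Σf = 98
Mean = 4986 / 98 = 50.8776

50.9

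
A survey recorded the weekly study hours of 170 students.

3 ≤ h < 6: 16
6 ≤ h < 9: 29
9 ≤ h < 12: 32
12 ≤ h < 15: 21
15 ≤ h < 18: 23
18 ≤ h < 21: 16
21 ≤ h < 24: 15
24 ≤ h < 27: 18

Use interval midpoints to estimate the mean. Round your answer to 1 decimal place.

Midpoints: 4.5, 7.5, 10.5, 13.5, 16.5, 19.5, 22.5, 25.5
Σfm = 16×4.5 + 29×7.5 + 32×10.5 + 21×13.5 + 23×16.5 + 16×19.5 + 15×22.5 + 18×25.5 = 2397
n = Σf = 170
Mean = 2397 / 170 = 14.1000

14.1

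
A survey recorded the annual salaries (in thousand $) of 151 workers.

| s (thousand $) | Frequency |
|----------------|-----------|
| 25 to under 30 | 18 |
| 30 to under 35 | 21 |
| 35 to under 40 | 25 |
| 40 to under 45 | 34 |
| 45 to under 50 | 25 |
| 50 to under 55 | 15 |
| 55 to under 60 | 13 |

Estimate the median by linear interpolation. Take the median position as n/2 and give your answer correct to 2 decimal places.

Cumulative frequencies: 18, 39, 64, 98, 123, 138, 151
n = 151; position = n/2 = 75.5.
This falls in the class 40 to under 45: L = 40, F = 64, f = 34, h = 5.
Median ≈ 40 + ((75.5 − 64) / 34) × 5 = 41.6912

41.69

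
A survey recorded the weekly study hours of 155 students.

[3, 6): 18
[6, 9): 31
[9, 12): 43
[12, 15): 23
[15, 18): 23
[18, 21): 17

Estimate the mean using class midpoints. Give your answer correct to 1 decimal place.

Midpoints: 4.5, 7.5, 10.5, 13.5, 16.5, 19.5
Σfm = 18×4.5 + 31×7.5 + 43×10.5 + 23×13.5 + 23×16.5 + 17×19.5 = 1786.5
n = Σf = 155
Mean = 1786.5 / 155 = 11.5258

11.5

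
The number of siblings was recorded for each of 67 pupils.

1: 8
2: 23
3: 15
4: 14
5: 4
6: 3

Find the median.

Cumulative frequencies: 8, 31, 46, 60, 64, 67
n = 67, so the median is the value in position (n+1)/2 = 34.
Position 34 falls at value 3.

3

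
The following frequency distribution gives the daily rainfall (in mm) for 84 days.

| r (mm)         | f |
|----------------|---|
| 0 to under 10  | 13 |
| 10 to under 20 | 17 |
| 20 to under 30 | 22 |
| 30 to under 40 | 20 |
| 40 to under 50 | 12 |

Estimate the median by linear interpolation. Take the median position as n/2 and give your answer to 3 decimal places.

Cumulative frequencies: 13, 30, 52, 72, 84
n = 84; position = n/2 = 42.
This falls in the class 20 to under 30: L = 20, F = 30, f = 22, h = 10.
Median ≈ 20 + ((42 − 30) / 22) × 10 = 25.4545

25.455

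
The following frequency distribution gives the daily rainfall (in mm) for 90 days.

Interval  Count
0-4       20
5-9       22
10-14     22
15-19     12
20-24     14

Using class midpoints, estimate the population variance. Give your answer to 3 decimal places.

Midpoints: 2, 7, 12, 17, 22
n = 90, Σfm = 970, mean = 10.7778
Σfm² = 14570
Σf(m − x̄)² = Σfm² − (Σfm)²/n = 14570 − 970²/90 = 4115.5556
Population variance = 4115.5556 / 90 = 45.7284

45.728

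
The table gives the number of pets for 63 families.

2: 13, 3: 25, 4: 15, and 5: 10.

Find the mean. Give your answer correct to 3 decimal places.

3.349

Values: 2, 3, 4, 5
Σfx = 13×2 + 25×3 + 15×4 + 10×5 = 211
n = Σf = 63
Mean = 211 / 63 = 3.3492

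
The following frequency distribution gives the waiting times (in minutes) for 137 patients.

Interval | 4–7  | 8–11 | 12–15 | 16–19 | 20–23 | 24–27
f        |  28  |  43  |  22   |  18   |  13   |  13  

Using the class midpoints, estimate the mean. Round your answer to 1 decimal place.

Midpoints: 5.5, 9.5, 13.5, 17.5, 21.5, 25.5
Σfm = 28×5.5 + 43×9.5 + 22×13.5 + 18×17.5 + 13×21.5 + 13×25.5 = 1785.5
n = Σf = 137
Mean = 1785.5 / 137 = 13.0328

13.0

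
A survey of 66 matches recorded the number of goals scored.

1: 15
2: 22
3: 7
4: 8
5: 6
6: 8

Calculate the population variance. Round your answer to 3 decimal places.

Values: 1, 2, 3, 4, 5, 6
n = 66, Σfx = 190, mean = 2.8788
Σfx² = 732
Σf(x − x̄)² = Σfx² − (Σfx)²/n = 732 − 190²/66 = 185.0303
Population variance = 185.0303 / 66 = 2.8035

2.803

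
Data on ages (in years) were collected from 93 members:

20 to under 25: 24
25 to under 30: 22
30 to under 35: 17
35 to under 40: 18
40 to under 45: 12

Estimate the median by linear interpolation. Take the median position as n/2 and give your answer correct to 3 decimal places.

30.147

Cumulative frequencies: 24, 46, 63, 81, 93
n = 93; position = n/2 = 46.5.
This falls in the class 30 to under 35: L = 30, F = 46, f = 17, h = 5.
Median ≈ 30 + ((46.5 − 46) / 17) × 5 = 30.1471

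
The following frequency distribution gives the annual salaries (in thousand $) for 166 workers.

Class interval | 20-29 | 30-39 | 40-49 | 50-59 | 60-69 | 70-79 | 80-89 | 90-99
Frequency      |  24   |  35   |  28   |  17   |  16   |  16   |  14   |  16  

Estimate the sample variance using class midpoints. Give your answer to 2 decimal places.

511.79

Midpoints: 24.5, 34.5, 44.5, 54.5, 64.5, 74.5, 84.5, 94.5
n = 166, Σfm = 8887, mean = 53.5361
Σfm² = 560221.5
Σf(m − x̄)² = Σfm² − (Σfm)²/n = 560221.5 − 8887²/166 = 84445.7831
Sample variance = 84445.7831 / 165 = 511.7926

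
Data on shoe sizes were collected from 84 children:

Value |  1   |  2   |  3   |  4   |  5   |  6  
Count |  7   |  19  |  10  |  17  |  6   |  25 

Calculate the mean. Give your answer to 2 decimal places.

3.85

Values: 1, 2, 3, 4, 5, 6
Σfx = 7×1 + 19×2 + 10×3 + 17×4 + 6×5 + 25×6 = 323
n = Σf = 84
Mean = 323 / 84 = 3.8452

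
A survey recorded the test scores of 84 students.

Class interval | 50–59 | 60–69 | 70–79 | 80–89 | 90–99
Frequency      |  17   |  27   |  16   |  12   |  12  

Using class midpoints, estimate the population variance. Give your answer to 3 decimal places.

175.666

Midpoints: 54.5, 64.5, 74.5, 84.5, 94.5
n = 84, Σfm = 6008, mean = 71.5238
Σfm² = 444471
Σf(m − x̄)² = Σfm² − (Σfm)²/n = 444471 − 6008²/84 = 14755.9524
Population variance = 14755.9524 / 84 = 175.6661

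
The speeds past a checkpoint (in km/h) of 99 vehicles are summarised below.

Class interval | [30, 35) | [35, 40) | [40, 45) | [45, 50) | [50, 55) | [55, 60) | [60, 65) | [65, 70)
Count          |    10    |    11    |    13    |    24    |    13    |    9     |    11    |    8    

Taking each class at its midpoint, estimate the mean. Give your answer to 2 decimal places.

49.07

Midpoints: 32.5, 37.5, 42.5, 47.5, 52.5, 57.5, 62.5, 67.5
Σfm = 10×32.5 + 11×37.5 + 13×42.5 + 24×47.5 + 13×52.5 + 9×57.5 + 11×62.5 + 8×67.5 = 4857.5
n = Σf = 99
Mean = 4857.5 / 99 = 49.0657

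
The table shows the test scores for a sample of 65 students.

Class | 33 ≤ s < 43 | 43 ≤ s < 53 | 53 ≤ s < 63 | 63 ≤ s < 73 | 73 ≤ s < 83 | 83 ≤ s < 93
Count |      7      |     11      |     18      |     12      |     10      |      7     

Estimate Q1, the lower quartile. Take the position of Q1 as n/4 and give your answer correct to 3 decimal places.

51.409

Cumulative frequencies: 7, 18, 36, 48, 58, 65
n = 65; position = n/4 = 16.25.
This falls in the class 43 ≤ s < 53: L = 43, F = 7, f = 11, h = 10.
Lower quartile ≈ 43 + ((16.25 − 7) / 11) × 10 = 51.4091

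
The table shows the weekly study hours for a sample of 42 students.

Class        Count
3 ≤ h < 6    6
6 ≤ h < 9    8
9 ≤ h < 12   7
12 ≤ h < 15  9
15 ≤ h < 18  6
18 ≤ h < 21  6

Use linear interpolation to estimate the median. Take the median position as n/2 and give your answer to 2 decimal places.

Cumulative frequencies: 6, 14, 21, 30, 36, 42
n = 42; position = n/2 = 21.
This falls in the class 9 ≤ h < 12: L = 9, F = 14, f = 7, h = 3.
Median ≈ 9 + ((21 − 14) / 7) × 3 = 12.0000

12.00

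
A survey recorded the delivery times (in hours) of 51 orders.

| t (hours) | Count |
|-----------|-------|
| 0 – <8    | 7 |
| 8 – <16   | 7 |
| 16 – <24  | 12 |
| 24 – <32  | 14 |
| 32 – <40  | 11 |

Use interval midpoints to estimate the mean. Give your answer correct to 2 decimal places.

22.35

Midpoints: 4, 12, 20, 28, 36
Σfm = 7×4 + 7×12 + 12×20 + 14×28 + 11×36 = 1140
n = Σf = 51
Mean = 1140 / 51 = 22.3529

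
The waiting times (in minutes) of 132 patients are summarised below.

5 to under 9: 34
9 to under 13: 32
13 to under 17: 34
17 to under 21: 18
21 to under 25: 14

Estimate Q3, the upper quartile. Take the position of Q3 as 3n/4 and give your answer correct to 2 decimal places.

Cumulative frequencies: 34, 66, 100, 118, 132
n = 132; position = 3n/4 = 99.
This falls in the class 13 to under 17: L = 13, F = 66, f = 34, h = 4.
Upper quartile ≈ 13 + ((99 − 66) / 34) × 4 = 16.8824

16.88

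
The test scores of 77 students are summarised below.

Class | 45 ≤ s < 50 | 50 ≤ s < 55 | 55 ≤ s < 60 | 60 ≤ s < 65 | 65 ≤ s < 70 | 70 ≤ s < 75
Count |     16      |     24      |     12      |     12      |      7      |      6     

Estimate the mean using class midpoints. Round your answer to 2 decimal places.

Midpoints: 47.5, 52.5, 57.5, 62.5, 67.5, 72.5
Σfm = 16×47.5 + 24×52.5 + 12×57.5 + 12×62.5 + 7×67.5 + 6×72.5 = 4367.5
n = Σf = 77
Mean = 4367.5 / 77 = 56.7208

56.72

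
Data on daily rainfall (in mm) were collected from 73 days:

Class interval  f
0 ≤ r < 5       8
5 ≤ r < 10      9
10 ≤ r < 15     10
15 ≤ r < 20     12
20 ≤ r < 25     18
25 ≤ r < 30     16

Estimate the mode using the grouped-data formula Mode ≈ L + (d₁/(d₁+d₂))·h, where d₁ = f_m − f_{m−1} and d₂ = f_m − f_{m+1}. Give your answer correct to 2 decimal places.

23.75

Modal class: 20 ≤ r < 25 (highest frequency 18).
d₁ = 18 − 12 = 6, d₂ = 18 − 16 = 2
Mode ≈ 20 + (6/(6+2)) × 5 = 20 + 3.7500 = 23.7500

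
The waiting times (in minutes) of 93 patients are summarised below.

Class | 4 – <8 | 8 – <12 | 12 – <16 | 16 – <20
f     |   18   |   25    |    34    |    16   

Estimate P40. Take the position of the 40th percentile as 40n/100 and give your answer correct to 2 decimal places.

Cumulative frequencies: 18, 43, 77, 93
n = 93; position = 40n/100 = 37.2.
This falls in the class 8 – <12: L = 8, F = 18, f = 25, h = 4.
40th percentile ≈ 8 + ((37.2 − 18) / 25) × 4 = 11.0720

11.07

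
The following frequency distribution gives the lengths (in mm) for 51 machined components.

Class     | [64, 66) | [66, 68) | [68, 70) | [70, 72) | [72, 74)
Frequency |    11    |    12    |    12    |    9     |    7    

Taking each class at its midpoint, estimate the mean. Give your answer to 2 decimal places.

68.57

Midpoints: 65, 67, 69, 71, 73
Σfm = 11×65 + 12×67 + 12×69 + 9×71 + 7×73 = 3497
n = Σf = 51
Mean = 3497 / 51 = 68.5686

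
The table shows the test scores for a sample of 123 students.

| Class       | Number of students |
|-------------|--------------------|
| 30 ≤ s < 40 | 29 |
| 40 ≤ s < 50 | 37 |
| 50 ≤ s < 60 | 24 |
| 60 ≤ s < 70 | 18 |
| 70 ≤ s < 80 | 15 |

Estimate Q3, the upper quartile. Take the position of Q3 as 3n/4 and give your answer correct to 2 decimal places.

Cumulative frequencies: 29, 66, 90, 108, 123
n = 123; position = 3n/4 = 92.25.
This falls in the class 60 ≤ s < 70: L = 60, F = 90, f = 18, h = 10.
Upper quartile ≈ 60 + ((92.25 − 90) / 18) × 10 = 61.2500

61.25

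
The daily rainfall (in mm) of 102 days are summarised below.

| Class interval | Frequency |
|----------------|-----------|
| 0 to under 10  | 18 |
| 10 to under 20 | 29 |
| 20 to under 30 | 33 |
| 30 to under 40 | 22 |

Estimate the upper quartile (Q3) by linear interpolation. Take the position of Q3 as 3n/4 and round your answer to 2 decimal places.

28.94

Cumulative frequencies: 18, 47, 80, 102
n = 102; position = 3n/4 = 76.5.
This falls in the class 20 to under 30: L = 20, F = 47, f = 33, h = 10.
Upper quartile ≈ 20 + ((76.5 − 47) / 33) × 10 = 28.9394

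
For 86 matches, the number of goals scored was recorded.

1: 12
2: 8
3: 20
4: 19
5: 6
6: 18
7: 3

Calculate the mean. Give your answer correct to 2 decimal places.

3.76

Values: 1, 2, 3, 4, 5, 6, 7
Σfx = 12×1 + 8×2 + 20×3 + 19×4 + 6×5 + 18×6 + 3×7 = 323
n = Σf = 86
Mean = 323 / 86 = 3.7558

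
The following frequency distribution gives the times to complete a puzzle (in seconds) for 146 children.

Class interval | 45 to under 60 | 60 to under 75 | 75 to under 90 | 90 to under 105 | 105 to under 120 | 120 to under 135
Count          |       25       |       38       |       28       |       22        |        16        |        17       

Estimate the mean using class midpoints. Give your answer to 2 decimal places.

Midpoints: 52.5, 67.5, 82.5, 97.5, 112.5, 127.5
Σfm = 25×52.5 + 38×67.5 + 28×82.5 + 22×97.5 + 16×112.5 + 17×127.5 = 12300
n = Σf = 146
Mean = 12300 / 146 = 84.2466

84.25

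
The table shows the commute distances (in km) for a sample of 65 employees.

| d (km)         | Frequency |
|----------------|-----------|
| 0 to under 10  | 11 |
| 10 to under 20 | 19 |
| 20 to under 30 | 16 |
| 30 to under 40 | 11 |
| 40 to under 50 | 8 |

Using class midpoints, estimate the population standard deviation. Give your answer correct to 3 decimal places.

12.587

Midpoints: 5, 15, 25, 35, 45
n = 65, Σfm = 1485, mean = 22.8462
Σfm² = 44225
Σf(m − x̄)² = Σfm² − (Σfm)²/n = 44225 − 1485²/65 = 10298.4615
Population variance = 10298.4615 / 65 = 158.4379
Standard deviation = √158.4379 = 12.5872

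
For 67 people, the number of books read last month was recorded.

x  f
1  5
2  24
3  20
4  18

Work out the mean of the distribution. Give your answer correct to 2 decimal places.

Values: 1, 2, 3, 4
Σfx = 5×1 + 24×2 + 20×3 + 18×4 = 185
n = Σf = 67
Mean = 185 / 67 = 2.7612

2.76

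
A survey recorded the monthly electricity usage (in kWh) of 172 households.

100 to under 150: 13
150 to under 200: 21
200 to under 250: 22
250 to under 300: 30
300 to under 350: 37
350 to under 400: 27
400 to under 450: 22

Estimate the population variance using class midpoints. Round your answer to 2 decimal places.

7980.33

Midpoints: 125, 175, 225, 275, 325, 375, 425
n = 172, Σfm = 50000, mean = 290.6977
Σfm² = 15907500
Σf(m − x̄)² = Σfm² − (Σfm)²/n = 15907500 − 50000²/172 = 1372616.2791
Population variance = 1372616.2791 / 172 = 7980.3272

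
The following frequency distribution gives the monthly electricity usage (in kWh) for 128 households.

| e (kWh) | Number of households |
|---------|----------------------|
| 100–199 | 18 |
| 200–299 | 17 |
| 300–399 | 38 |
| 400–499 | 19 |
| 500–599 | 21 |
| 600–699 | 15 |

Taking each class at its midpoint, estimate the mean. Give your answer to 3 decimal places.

390.906

Midpoints: 149.5, 249.5, 349.5, 449.5, 549.5, 649.5
Σfm = 18×149.5 + 17×249.5 + 38×349.5 + 19×449.5 + 21×549.5 + 15×649.5 = 50036
n = Σf = 128
Mean = 50036 / 128 = 390.9062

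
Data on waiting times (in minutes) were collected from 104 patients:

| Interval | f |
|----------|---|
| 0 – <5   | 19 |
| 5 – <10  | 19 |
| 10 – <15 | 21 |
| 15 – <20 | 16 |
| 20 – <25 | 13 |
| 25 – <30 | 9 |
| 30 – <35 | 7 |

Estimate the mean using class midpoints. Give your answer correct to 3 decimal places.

14.423

Midpoints: 2.5, 7.5, 12.5, 17.5, 22.5, 27.5, 32.5
Σfm = 19×2.5 + 19×7.5 + 21×12.5 + 16×17.5 + 13×22.5 + 9×27.5 + 7×32.5 = 1500
n = Σf = 104
Mean = 1500 / 104 = 14.4231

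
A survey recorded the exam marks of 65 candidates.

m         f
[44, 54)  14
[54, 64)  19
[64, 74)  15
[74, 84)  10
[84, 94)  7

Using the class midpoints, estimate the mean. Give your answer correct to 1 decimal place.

65.5

Midpoints: 49, 59, 69, 79, 89
Σfm = 14×49 + 19×59 + 15×69 + 10×79 + 7×89 = 4255
n = Σf = 65
Mean = 4255 / 65 = 65.4615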